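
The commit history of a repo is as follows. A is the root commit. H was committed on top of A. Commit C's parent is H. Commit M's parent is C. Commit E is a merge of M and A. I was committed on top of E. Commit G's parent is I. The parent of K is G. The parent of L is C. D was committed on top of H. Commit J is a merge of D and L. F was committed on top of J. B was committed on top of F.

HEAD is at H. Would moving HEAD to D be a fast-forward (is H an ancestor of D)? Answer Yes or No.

Yes

A fast-forward from H to D is possible iff H is an ancestor of D.
Ancestors of D: {A, D, H}.
H is among them, so fast-forward is possible.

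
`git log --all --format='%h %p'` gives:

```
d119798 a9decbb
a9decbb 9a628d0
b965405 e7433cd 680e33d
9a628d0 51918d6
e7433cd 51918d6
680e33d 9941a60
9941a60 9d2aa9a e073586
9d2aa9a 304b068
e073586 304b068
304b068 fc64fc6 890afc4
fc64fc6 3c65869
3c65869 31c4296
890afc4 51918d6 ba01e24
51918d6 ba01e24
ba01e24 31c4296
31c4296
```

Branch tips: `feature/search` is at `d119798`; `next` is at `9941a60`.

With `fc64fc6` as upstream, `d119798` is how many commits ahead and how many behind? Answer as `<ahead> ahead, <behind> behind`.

5 ahead, 2 behind

Reachable from d119798: {31c4296, 51918d6, 9a628d0, a9decbb, ba01e24, d119798}.
Reachable from fc64fc6: {31c4296, 3c65869, fc64fc6}.
Only in d119798's history (ahead): {51918d6, 9a628d0, a9decbb, ba01e24, d119798} — 5.
Only in fc64fc6's history (behind): {3c65869, fc64fc6} — 2.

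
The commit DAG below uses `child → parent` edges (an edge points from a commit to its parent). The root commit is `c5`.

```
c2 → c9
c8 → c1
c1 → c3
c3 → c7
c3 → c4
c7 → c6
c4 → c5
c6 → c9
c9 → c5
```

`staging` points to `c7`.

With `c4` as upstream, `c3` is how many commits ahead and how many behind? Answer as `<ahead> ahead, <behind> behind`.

4 ahead, 0 behind

Reachable from c3: {c3, c4, c5, c6, c7, c9}.
Reachable from c4: {c4, c5}.
Only in c3's history (ahead): {c3, c6, c7, c9} — 4.
Only in c4's history (behind): {} — 0.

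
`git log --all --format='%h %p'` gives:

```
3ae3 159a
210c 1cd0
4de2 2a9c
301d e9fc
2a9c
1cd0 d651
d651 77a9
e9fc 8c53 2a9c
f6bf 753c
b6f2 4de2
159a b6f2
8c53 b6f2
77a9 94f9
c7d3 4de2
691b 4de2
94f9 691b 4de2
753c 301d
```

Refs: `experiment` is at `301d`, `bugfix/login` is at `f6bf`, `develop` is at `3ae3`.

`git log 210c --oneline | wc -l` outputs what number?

Walking parent pointers from 210c: reachable set = {1cd0, 210c, 2a9c, 4de2, 691b, 77a9, 94f9, d651}.
That is 8 commits.

8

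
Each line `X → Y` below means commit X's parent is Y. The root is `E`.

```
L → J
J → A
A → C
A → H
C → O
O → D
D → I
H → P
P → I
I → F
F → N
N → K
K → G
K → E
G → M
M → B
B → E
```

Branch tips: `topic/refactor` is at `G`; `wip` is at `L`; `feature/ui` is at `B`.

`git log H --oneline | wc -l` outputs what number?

Walking parent pointers from H: reachable set = {B, E, F, G, H, I, K, M, N, P}.
That is 10 commits.

10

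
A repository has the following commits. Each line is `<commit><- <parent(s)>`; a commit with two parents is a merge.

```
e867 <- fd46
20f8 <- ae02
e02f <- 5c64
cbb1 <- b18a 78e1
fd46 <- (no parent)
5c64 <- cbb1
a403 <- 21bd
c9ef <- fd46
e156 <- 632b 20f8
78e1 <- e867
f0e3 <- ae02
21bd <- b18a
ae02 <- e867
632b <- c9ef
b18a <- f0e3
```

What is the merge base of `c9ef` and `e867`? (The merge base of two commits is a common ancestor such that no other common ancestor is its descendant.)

Ancestors of c9ef: {c9ef, fd46}.
Ancestors of e867: {e867, fd46}.
Common ancestors: {fd46}.
The only common ancestor is fd46, so it is the merge base.

fd46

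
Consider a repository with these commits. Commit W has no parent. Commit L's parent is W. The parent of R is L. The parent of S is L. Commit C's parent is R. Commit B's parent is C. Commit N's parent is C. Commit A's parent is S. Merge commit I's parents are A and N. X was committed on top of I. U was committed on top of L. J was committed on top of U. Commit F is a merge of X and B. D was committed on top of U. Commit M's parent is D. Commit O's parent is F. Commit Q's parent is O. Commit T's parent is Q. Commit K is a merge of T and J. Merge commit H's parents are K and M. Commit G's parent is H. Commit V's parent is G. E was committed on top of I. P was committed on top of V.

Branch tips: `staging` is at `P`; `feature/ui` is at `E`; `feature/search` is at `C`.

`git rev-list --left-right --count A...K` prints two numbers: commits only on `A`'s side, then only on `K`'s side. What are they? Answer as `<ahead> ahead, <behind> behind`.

Reachable from A: {A, L, S, W}.
Reachable from K: {A, B, C, F, I, J, K, L, N, O, Q, R, S, T, U, W, X}.
Only in A's history (ahead): {} — 0.
Only in K's history (behind): {B, C, F, I, J, K, N, O, Q, R, T, U, X} — 13.

0 ahead, 13 behind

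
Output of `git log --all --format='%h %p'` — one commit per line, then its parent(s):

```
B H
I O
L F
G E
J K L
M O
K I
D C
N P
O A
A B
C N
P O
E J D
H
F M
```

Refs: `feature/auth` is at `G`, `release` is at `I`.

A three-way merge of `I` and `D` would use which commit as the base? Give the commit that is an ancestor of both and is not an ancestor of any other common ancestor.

Ancestors of I: {A, B, H, I, O}.
Ancestors of D: {A, B, C, D, H, N, O, P}.
Common ancestors: {A, B, H, O}.
Among these, O is not an ancestor of any other common ancestor — it is the merge base.

O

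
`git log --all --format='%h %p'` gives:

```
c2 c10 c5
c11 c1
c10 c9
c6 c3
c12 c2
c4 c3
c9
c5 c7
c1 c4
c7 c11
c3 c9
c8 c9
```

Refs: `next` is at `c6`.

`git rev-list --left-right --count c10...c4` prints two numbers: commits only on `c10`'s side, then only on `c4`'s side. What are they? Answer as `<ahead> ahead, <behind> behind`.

Reachable from c10: {c10, c9}.
Reachable from c4: {c3, c4, c9}.
Only in c10's history (ahead): {c10} — 1.
Only in c4's history (behind): {c3, c4} — 2.

1 ahead, 2 behind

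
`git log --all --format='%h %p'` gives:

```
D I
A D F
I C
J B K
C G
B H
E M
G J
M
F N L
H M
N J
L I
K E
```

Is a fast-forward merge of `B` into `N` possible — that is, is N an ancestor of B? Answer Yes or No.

A fast-forward from N to B is possible iff N is an ancestor of B.
Ancestors of B: {B, H, M}.
N is not among them, so fast-forward is not possible.

No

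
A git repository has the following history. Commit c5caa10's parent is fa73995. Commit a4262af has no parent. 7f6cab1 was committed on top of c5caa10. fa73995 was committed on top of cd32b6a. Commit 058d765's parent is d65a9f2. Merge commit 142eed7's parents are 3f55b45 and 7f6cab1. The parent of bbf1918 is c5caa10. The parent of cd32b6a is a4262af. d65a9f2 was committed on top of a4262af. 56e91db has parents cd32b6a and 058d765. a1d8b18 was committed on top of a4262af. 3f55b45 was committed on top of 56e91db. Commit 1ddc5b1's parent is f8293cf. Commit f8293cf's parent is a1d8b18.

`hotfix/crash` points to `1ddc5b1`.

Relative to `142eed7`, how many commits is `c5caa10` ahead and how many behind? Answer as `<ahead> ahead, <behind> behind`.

Reachable from c5caa10: {a4262af, c5caa10, cd32b6a, fa73995}.
Reachable from 142eed7: {058d765, 142eed7, 3f55b45, 56e91db, 7f6cab1, a4262af, c5caa10, cd32b6a, d65a9f2, fa73995}.
Only in c5caa10's history (ahead): {} — 0.
Only in 142eed7's history (behind): {058d765, 142eed7, 3f55b45, 56e91db, 7f6cab1, d65a9f2} — 6.

0 ahead, 6 behind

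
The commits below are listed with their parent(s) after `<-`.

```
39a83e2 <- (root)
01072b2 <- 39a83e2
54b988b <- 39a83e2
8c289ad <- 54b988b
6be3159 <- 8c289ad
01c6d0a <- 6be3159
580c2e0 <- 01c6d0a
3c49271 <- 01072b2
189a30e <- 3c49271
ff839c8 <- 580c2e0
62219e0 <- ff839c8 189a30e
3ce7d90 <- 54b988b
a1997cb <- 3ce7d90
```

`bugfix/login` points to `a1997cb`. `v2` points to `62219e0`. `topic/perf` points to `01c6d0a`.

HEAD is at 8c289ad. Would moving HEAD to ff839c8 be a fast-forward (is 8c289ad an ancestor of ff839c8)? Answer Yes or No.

A fast-forward from 8c289ad to ff839c8 is possible iff 8c289ad is an ancestor of ff839c8.
Ancestors of ff839c8: {01c6d0a, 39a83e2, 54b988b, 580c2e0, 6be3159, 8c289ad, ff839c8}.
8c289ad is among them, so fast-forward is possible.

Yes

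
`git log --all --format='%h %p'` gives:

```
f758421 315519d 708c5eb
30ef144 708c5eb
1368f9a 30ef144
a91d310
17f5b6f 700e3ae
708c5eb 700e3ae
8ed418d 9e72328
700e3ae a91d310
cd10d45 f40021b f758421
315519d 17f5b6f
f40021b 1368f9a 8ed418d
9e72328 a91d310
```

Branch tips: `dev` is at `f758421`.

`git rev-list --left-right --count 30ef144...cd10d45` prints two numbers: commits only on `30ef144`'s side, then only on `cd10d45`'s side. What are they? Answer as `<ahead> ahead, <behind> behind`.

0 ahead, 8 behind

Reachable from 30ef144: {30ef144, 700e3ae, 708c5eb, a91d310}.
Reachable from cd10d45: {1368f9a, 17f5b6f, 30ef144, 315519d, 700e3ae, 708c5eb, 8ed418d, 9e72328, a91d310, cd10d45, f40021b, f758421}.
Only in 30ef144's history (ahead): {} — 0.
Only in cd10d45's history (behind): {1368f9a, 17f5b6f, 315519d, 8ed418d, 9e72328, cd10d45, f40021b, f758421} — 8.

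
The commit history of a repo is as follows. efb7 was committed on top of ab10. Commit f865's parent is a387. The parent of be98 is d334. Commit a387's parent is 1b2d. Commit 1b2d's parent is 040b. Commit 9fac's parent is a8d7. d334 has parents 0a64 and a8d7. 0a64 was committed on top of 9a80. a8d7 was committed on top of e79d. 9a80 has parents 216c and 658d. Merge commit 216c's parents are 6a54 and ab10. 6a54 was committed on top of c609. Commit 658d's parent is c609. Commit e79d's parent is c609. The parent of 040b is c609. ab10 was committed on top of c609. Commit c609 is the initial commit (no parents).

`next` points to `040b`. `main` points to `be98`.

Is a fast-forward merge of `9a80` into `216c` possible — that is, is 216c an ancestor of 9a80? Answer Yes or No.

Yes

A fast-forward from 216c to 9a80 is possible iff 216c is an ancestor of 9a80.
Ancestors of 9a80: {216c, 658d, 6a54, 9a80, ab10, c609}.
216c is among them, so fast-forward is possible.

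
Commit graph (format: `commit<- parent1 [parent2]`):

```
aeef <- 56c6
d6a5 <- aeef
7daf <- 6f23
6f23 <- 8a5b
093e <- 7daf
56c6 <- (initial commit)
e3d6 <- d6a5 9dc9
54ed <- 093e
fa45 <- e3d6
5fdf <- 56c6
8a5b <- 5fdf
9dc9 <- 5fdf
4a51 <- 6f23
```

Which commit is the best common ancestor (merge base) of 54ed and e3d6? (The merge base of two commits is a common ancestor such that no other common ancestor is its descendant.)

5fdf

Ancestors of 54ed: {093e, 54ed, 56c6, 5fdf, 6f23, 7daf, 8a5b}.
Ancestors of e3d6: {56c6, 5fdf, 9dc9, aeef, d6a5, e3d6}.
Common ancestors: {56c6, 5fdf}.
Among these, 5fdf is not an ancestor of any other common ancestor — it is the merge base.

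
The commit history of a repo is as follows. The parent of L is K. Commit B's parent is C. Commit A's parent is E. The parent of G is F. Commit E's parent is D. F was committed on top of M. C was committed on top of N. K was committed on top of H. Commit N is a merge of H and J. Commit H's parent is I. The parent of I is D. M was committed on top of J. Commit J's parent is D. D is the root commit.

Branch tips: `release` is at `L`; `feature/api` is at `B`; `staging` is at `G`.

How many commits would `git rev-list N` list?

5

Walking parent pointers from N: reachable set = {D, H, I, J, N}.
That is 5 commits.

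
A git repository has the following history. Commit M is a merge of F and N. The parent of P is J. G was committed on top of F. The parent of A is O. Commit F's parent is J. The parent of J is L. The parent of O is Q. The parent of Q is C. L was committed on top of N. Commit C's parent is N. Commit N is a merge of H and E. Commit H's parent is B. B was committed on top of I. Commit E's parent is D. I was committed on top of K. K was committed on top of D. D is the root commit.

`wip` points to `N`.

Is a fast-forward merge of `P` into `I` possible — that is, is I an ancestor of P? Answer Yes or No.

A fast-forward from I to P is possible iff I is an ancestor of P.
Ancestors of P: {B, D, E, H, I, J, K, L, N, P}.
I is among them, so fast-forward is possible.

Yes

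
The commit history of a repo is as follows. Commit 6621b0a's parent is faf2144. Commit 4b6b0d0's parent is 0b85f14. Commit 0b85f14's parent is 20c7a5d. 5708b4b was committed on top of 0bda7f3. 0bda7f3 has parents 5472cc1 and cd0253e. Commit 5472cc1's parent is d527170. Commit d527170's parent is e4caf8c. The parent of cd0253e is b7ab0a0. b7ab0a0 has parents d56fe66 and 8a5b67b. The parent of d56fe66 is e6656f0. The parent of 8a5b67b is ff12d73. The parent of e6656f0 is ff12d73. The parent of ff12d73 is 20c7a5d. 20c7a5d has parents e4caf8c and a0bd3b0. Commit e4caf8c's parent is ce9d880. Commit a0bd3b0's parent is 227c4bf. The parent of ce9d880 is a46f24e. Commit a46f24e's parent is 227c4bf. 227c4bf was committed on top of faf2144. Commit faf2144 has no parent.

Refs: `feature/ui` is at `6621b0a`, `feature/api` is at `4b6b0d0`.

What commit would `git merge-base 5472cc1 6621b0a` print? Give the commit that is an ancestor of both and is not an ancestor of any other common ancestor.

faf2144

Ancestors of 5472cc1: {227c4bf, 5472cc1, a46f24e, ce9d880, d527170, e4caf8c, faf2144}.
Ancestors of 6621b0a: {6621b0a, faf2144}.
Common ancestors: {faf2144}.
The only common ancestor is faf2144, so it is the merge base.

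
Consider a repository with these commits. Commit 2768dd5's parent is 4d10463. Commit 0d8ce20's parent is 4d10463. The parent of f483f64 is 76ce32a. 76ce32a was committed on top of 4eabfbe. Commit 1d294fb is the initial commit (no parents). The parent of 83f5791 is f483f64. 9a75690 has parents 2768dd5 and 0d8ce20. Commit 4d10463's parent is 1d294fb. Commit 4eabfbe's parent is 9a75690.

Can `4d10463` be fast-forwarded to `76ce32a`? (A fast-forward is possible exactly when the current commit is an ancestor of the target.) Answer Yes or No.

A fast-forward from 4d10463 to 76ce32a is possible iff 4d10463 is an ancestor of 76ce32a.
Ancestors of 76ce32a: {0d8ce20, 1d294fb, 2768dd5, 4d10463, 4eabfbe, 76ce32a, 9a75690}.
4d10463 is among them, so fast-forward is possible.

Yes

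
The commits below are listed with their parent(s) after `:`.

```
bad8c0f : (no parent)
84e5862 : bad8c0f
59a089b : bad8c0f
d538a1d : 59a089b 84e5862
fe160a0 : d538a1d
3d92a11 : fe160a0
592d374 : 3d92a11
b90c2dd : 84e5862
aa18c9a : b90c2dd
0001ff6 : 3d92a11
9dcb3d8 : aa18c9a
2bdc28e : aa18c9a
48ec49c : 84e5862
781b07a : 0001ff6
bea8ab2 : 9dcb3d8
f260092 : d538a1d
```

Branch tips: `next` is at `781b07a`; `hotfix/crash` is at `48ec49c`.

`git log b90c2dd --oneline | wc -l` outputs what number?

3

Walking parent pointers from b90c2dd: reachable set = {84e5862, b90c2dd, bad8c0f}.
That is 3 commits.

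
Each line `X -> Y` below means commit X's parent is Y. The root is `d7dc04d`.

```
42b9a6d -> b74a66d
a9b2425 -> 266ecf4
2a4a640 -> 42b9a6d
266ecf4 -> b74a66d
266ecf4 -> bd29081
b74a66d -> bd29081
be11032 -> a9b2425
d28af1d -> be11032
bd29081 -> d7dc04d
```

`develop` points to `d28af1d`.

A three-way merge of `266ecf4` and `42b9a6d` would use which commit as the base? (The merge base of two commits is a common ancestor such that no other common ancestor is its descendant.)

b74a66d

Ancestors of 266ecf4: {266ecf4, b74a66d, bd29081, d7dc04d}.
Ancestors of 42b9a6d: {42b9a6d, b74a66d, bd29081, d7dc04d}.
Common ancestors: {b74a66d, bd29081, d7dc04d}.
Among these, b74a66d is not an ancestor of any other common ancestor — it is the merge base.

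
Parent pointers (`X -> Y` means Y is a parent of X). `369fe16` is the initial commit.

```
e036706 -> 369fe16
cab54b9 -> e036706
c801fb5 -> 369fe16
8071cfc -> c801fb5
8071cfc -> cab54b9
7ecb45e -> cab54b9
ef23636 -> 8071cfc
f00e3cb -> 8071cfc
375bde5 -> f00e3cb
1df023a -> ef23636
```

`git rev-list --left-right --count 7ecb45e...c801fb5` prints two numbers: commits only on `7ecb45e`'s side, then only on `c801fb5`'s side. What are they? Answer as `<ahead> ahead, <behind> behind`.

Reachable from 7ecb45e: {369fe16, 7ecb45e, cab54b9, e036706}.
Reachable from c801fb5: {369fe16, c801fb5}.
Only in 7ecb45e's history (ahead): {7ecb45e, cab54b9, e036706} — 3.
Only in c801fb5's history (behind): {c801fb5} — 1.

3 ahead, 1 behind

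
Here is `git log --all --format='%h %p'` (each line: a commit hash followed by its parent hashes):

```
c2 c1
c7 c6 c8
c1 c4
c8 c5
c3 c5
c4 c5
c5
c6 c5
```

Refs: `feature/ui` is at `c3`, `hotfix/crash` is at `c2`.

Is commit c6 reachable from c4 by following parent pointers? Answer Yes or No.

Ancestors of c4: {c4, c5}.
c6 is not in that set, so it is not an ancestor of c4.

No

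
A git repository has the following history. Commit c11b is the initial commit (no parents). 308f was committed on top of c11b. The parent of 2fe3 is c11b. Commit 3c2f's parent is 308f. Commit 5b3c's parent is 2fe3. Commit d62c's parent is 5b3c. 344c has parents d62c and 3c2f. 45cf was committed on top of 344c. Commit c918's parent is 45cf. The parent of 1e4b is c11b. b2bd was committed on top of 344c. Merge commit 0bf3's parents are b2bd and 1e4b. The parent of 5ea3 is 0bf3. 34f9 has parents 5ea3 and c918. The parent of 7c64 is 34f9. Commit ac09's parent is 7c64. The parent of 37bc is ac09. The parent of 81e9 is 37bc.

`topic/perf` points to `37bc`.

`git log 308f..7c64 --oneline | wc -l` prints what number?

13

Reachable from 7c64: {0bf3, 1e4b, 2fe3, 308f, 344c, 34f9, 3c2f, 45cf, 5b3c, 5ea3, 7c64, b2bd, c11b, c918, d62c}.
Reachable from 308f: {308f, c11b}.
In 7c64's history but not 308f's: {0bf3, 1e4b, 2fe3, 344c, 34f9, 3c2f, 45cf, 5b3c, 5ea3, 7c64, b2bd, c918, d62c} — 13 commits.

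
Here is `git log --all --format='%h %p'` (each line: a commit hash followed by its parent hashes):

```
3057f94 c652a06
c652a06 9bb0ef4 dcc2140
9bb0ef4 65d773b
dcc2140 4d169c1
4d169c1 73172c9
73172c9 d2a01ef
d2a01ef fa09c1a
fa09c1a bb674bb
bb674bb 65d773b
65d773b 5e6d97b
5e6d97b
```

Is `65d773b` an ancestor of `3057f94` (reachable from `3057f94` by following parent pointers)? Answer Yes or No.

Yes

Ancestors of 3057f94 (commits reachable by following parents): {3057f94, 4d169c1, 5e6d97b, 65d773b, 73172c9, 9bb0ef4, bb674bb, c652a06, d2a01ef, dcc2140, fa09c1a}.
65d773b is in that set, so it is an ancestor of 3057f94.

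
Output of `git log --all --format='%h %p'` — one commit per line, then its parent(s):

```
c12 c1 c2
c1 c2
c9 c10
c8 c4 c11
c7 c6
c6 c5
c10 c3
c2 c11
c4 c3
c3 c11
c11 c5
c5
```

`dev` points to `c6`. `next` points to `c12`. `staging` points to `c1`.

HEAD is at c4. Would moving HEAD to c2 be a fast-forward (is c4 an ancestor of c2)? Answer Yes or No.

No

A fast-forward from c4 to c2 is possible iff c4 is an ancestor of c2.
Ancestors of c2: {c11, c2, c5}.
c4 is not among them, so fast-forward is not possible.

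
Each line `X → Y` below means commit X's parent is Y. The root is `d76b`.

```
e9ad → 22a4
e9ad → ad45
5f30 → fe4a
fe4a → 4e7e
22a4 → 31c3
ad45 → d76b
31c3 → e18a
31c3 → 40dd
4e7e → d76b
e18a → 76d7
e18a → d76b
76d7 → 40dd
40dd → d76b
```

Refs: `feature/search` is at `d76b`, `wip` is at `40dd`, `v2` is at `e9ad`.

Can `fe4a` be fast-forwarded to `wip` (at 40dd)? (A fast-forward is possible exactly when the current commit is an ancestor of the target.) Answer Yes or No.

No

A fast-forward from fe4a to 40dd is possible iff fe4a is an ancestor of 40dd.
Ancestors of 40dd: {40dd, d76b}.
fe4a is not among them, so fast-forward is not possible.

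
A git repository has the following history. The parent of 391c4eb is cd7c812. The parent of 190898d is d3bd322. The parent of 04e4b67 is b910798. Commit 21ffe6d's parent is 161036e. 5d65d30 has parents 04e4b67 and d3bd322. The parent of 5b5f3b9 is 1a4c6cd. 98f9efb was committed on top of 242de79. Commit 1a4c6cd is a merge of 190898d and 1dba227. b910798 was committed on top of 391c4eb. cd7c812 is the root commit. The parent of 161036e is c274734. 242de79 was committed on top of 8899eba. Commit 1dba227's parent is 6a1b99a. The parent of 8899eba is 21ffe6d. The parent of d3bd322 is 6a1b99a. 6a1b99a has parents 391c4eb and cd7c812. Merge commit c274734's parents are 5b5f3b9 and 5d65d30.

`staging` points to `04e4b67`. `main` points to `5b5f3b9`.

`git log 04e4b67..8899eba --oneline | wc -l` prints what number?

11

Reachable from 8899eba: {04e4b67, 161036e, 190898d, 1a4c6cd, 1dba227, 21ffe6d, 391c4eb, 5b5f3b9, 5d65d30, 6a1b99a, 8899eba, b910798, c274734, cd7c812, d3bd322}.
Reachable from 04e4b67: {04e4b67, 391c4eb, b910798, cd7c812}.
In 8899eba's history but not 04e4b67's: {161036e, 190898d, 1a4c6cd, 1dba227, 21ffe6d, 5b5f3b9, 5d65d30, 6a1b99a, 8899eba, c274734, d3bd322} — 11 commits.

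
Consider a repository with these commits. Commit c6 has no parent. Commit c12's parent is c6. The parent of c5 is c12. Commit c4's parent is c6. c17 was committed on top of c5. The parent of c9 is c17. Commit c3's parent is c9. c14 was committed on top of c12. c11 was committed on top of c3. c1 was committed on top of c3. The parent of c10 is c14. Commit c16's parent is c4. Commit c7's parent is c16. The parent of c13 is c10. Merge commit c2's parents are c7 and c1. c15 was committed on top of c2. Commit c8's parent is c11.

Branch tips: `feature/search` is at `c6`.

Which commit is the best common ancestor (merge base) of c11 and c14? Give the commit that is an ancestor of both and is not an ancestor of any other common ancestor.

c12

Ancestors of c11: {c11, c12, c17, c3, c5, c6, c9}.
Ancestors of c14: {c12, c14, c6}.
Common ancestors: {c12, c6}.
Among these, c12 is not an ancestor of any other common ancestor — it is the merge base.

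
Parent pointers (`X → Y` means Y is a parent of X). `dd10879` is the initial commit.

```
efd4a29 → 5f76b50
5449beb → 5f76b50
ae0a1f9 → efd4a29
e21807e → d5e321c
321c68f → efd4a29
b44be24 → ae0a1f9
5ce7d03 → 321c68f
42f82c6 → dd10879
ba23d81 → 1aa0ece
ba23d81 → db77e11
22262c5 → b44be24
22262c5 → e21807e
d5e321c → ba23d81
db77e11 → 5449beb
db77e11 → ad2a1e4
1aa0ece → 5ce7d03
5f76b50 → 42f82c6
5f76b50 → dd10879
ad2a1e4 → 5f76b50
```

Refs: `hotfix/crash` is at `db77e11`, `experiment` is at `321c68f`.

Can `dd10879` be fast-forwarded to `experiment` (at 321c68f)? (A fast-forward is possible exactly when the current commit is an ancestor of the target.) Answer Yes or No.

A fast-forward from dd10879 to 321c68f is possible iff dd10879 is an ancestor of 321c68f.
Ancestors of 321c68f: {321c68f, 42f82c6, 5f76b50, dd10879, efd4a29}.
dd10879 is among them, so fast-forward is possible.

Yes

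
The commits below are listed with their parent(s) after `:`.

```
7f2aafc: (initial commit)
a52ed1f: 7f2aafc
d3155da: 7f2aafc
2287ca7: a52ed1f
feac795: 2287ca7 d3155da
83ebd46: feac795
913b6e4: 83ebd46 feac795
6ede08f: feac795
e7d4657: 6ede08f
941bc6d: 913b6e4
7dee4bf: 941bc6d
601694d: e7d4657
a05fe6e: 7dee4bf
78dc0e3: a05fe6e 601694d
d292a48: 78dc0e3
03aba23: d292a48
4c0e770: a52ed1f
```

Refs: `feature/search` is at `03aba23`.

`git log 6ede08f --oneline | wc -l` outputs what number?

Walking parent pointers from 6ede08f: reachable set = {2287ca7, 6ede08f, 7f2aafc, a52ed1f, d3155da, feac795}.
That is 6 commits.

6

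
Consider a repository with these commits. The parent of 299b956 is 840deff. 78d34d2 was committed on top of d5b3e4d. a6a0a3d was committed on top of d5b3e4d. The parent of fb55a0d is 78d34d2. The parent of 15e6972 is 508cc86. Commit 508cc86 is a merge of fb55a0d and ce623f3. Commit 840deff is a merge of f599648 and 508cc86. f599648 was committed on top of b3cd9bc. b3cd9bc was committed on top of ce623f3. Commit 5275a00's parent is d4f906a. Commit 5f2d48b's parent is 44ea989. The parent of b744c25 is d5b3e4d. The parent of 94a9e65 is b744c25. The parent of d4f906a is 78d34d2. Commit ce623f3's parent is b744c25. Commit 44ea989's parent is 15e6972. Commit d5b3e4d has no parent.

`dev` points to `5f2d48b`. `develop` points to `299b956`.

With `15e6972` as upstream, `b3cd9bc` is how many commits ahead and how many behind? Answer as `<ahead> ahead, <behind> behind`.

Reachable from b3cd9bc: {b3cd9bc, b744c25, ce623f3, d5b3e4d}.
Reachable from 15e6972: {15e6972, 508cc86, 78d34d2, b744c25, ce623f3, d5b3e4d, fb55a0d}.
Only in b3cd9bc's history (ahead): {b3cd9bc} — 1.
Only in 15e6972's history (behind): {15e6972, 508cc86, 78d34d2, fb55a0d} — 4.

1 ahead, 4 behind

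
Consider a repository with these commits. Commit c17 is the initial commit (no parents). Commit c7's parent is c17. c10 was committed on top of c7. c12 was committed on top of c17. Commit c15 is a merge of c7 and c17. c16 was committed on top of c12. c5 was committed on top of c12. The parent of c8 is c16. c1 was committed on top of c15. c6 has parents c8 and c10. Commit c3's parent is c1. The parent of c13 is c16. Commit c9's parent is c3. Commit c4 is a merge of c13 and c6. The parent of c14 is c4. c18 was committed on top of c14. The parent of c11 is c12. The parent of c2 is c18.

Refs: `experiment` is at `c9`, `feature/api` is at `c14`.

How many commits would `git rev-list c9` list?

6

Walking parent pointers from c9: reachable set = {c1, c15, c17, c3, c7, c9}.
That is 6 commits.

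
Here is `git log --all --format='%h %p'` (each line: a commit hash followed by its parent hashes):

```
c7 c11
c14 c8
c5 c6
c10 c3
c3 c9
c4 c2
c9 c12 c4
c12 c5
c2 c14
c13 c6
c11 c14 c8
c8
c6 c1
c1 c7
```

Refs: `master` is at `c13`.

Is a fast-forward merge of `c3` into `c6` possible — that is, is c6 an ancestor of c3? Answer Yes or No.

A fast-forward from c6 to c3 is possible iff c6 is an ancestor of c3.
Ancestors of c3: {c1, c11, c12, c14, c2, c3, c4, c5, c6, c7, c8, c9}.
c6 is among them, so fast-forward is possible.

Yes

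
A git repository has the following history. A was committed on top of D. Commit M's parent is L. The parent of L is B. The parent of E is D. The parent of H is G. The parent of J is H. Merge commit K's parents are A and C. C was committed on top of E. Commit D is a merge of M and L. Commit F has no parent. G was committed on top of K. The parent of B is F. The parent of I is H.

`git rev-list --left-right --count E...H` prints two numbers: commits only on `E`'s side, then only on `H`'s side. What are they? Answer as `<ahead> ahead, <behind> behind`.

Reachable from E: {B, D, E, F, L, M}.
Reachable from H: {A, B, C, D, E, F, G, H, K, L, M}.
Only in E's history (ahead): {} — 0.
Only in H's history (behind): {A, C, G, H, K} — 5.

0 ahead, 5 behind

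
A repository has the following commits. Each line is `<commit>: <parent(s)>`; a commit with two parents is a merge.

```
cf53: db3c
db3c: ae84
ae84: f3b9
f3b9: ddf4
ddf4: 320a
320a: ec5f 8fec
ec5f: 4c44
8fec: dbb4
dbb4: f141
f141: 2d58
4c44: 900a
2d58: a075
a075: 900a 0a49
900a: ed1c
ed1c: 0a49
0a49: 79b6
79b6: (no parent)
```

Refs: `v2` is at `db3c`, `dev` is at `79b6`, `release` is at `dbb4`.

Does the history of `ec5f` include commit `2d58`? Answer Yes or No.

No

Ancestors of ec5f: {0a49, 4c44, 79b6, 900a, ec5f, ed1c}.
2d58 is not in that set, so it is not an ancestor of ec5f.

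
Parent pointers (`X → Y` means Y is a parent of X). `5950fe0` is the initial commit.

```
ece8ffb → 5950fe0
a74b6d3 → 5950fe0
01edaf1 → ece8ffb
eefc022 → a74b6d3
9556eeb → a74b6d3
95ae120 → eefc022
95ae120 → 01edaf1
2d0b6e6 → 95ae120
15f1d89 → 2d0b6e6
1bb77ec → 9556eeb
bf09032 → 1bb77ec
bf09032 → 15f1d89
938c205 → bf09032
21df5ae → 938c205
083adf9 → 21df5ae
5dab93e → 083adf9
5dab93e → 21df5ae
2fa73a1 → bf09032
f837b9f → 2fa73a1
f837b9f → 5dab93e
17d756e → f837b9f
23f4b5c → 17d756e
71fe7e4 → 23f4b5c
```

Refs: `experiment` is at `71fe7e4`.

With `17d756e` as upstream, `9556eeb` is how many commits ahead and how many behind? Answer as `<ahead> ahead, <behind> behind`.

Reachable from 9556eeb: {5950fe0, 9556eeb, a74b6d3}.
Reachable from 17d756e: {01edaf1, 083adf9, 15f1d89, 17d756e, 1bb77ec, 21df5ae, 2d0b6e6, 2fa73a1, 5950fe0, 5dab93e, 938c205, 9556eeb, 95ae120, a74b6d3, bf09032, ece8ffb, eefc022, f837b9f}.
Only in 9556eeb's history (ahead): {} — 0.
Only in 17d756e's history (behind): {01edaf1, 083adf9, 15f1d89, 17d756e, 1bb77ec, 21df5ae, 2d0b6e6, 2fa73a1, 5dab93e, 938c205, 95ae120, bf09032, ece8ffb, eefc022, f837b9f} — 15.

0 ahead, 15 behind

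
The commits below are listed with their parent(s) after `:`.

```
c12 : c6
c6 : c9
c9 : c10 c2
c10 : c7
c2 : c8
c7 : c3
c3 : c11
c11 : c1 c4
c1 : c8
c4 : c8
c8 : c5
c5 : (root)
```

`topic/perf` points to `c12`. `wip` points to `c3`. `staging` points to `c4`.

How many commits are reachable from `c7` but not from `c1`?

4

Reachable from c7: {c1, c11, c3, c4, c5, c7, c8}.
Reachable from c1: {c1, c5, c8}.
In c7's history but not c1's: {c11, c3, c4, c7} — 4 commits.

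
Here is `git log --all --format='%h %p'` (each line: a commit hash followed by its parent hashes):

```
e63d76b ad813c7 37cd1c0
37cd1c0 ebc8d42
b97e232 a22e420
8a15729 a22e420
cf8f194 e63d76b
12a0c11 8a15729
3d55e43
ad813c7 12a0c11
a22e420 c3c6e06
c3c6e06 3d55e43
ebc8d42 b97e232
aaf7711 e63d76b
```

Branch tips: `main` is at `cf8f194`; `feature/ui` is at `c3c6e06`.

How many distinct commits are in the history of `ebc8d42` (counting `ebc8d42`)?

5

Walking parent pointers from ebc8d42: reachable set = {3d55e43, a22e420, b97e232, c3c6e06, ebc8d42}.
That is 5 commits.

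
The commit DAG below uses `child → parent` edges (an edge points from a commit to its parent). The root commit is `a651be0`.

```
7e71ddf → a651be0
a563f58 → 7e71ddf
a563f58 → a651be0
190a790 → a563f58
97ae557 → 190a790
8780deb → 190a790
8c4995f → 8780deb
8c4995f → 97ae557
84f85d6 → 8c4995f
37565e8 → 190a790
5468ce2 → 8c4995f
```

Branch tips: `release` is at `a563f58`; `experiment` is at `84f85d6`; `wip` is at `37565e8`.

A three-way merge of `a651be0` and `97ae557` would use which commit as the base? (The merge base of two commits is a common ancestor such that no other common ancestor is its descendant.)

a651be0

Ancestors of a651be0: {a651be0}.
Ancestors of 97ae557: {190a790, 7e71ddf, 97ae557, a563f58, a651be0}.
Common ancestors: {a651be0}.
The only common ancestor is a651be0, so it is the merge base.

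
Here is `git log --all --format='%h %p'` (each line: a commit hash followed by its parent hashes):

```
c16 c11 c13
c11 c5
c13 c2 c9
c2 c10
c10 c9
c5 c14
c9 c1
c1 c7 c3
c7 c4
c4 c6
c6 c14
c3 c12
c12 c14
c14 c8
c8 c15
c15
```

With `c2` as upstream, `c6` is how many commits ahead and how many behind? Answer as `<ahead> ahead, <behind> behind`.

Reachable from c6: {c14, c15, c6, c8}.
Reachable from c2: {c1, c10, c12, c14, c15, c2, c3, c4, c6, c7, c8, c9}.
Only in c6's history (ahead): {} — 0.
Only in c2's history (behind): {c1, c10, c12, c2, c3, c4, c7, c9} — 8.

0 ahead, 8 behind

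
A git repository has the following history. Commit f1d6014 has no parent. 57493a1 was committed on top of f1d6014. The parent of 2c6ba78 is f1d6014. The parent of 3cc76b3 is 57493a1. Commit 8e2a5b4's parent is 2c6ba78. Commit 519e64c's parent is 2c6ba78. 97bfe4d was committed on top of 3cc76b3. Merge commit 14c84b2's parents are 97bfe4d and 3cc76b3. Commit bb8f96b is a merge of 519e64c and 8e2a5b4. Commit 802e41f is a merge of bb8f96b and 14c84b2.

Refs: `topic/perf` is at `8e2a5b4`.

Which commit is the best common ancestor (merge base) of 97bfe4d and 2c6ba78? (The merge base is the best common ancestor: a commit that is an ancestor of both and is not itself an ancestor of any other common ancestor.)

Ancestors of 97bfe4d: {3cc76b3, 57493a1, 97bfe4d, f1d6014}.
Ancestors of 2c6ba78: {2c6ba78, f1d6014}.
Common ancestors: {f1d6014}.
The only common ancestor is f1d6014, so it is the merge base.

f1d6014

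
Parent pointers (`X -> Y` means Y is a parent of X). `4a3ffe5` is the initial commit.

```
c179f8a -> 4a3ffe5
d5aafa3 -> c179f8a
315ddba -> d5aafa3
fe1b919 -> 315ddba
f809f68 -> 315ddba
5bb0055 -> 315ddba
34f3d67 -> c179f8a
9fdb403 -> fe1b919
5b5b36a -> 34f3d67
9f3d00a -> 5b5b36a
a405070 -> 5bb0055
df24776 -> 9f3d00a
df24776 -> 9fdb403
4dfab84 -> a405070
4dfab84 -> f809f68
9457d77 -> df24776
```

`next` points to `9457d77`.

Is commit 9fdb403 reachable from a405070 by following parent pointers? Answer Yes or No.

Ancestors of a405070: {315ddba, 4a3ffe5, 5bb0055, a405070, c179f8a, d5aafa3}.
9fdb403 is not in that set, so it is not an ancestor of a405070.

No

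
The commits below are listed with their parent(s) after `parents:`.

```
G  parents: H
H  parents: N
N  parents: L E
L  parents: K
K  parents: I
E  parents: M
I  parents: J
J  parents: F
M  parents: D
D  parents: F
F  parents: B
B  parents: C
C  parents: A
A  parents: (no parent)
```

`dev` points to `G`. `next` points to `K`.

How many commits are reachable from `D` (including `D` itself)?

Walking parent pointers from D: reachable set = {A, B, C, D, F}.
That is 5 commits.

5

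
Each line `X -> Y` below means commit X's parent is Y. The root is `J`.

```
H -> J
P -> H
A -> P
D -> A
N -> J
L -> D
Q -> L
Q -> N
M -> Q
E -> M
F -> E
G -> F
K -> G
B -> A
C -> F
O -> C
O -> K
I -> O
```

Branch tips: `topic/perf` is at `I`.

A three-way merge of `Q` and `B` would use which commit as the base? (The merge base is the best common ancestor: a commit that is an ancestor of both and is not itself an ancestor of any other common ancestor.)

Ancestors of Q: {A, D, H, J, L, N, P, Q}.
Ancestors of B: {A, B, H, J, P}.
Common ancestors: {A, H, J, P}.
Among these, A is not an ancestor of any other common ancestor — it is the merge base.

A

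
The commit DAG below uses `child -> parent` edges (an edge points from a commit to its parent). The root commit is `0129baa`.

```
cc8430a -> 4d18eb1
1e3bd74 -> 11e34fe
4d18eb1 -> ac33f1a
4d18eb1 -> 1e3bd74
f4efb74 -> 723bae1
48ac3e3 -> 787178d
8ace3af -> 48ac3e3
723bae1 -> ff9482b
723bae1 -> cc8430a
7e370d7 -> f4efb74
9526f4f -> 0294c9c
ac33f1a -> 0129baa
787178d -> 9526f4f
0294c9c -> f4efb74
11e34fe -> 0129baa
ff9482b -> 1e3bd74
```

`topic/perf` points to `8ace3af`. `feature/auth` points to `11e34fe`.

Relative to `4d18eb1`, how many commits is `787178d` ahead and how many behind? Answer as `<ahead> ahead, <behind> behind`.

Reachable from 787178d: {0129baa, 0294c9c, 11e34fe, 1e3bd74, 4d18eb1, 723bae1, 787178d, 9526f4f, ac33f1a, cc8430a, f4efb74, ff9482b}.
Reachable from 4d18eb1: {0129baa, 11e34fe, 1e3bd74, 4d18eb1, ac33f1a}.
Only in 787178d's history (ahead): {0294c9c, 723bae1, 787178d, 9526f4f, cc8430a, f4efb74, ff9482b} — 7.
Only in 4d18eb1's history (behind): {} — 0.

7 ahead, 0 behind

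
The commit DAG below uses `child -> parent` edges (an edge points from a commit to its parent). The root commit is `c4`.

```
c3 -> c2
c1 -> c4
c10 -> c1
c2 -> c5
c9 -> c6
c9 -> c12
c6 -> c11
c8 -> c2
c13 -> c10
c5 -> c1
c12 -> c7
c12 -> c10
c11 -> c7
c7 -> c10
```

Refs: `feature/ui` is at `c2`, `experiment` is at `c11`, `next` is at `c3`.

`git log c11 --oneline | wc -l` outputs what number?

Walking parent pointers from c11: reachable set = {c1, c10, c11, c4, c7}.
That is 5 commits.

5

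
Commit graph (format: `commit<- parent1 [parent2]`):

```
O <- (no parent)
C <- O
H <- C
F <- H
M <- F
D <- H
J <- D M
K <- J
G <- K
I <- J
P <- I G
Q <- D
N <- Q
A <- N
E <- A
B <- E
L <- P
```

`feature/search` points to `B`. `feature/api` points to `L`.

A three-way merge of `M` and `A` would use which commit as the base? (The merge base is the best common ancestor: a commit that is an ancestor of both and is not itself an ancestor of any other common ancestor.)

Ancestors of M: {C, F, H, M, O}.
Ancestors of A: {A, C, D, H, N, O, Q}.
Common ancestors: {C, H, O}.
Among these, H is not an ancestor of any other common ancestor — it is the merge base.

H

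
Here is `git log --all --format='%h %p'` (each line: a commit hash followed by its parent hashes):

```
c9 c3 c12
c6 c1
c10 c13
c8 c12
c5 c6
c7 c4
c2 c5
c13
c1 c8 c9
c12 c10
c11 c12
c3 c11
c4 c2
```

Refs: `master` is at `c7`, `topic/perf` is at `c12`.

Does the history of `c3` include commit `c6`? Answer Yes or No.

Ancestors of c3: {c10, c11, c12, c13, c3}.
c6 is not in that set, so it is not an ancestor of c3.

No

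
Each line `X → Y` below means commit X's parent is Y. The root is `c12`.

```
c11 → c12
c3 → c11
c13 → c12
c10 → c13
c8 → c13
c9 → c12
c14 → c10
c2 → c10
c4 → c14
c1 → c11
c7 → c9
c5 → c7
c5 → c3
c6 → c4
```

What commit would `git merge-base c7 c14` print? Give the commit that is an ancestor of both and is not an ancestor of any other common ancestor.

Ancestors of c7: {c12, c7, c9}.
Ancestors of c14: {c10, c12, c13, c14}.
Common ancestors: {c12}.
The only common ancestor is c12, so it is the merge base.

c12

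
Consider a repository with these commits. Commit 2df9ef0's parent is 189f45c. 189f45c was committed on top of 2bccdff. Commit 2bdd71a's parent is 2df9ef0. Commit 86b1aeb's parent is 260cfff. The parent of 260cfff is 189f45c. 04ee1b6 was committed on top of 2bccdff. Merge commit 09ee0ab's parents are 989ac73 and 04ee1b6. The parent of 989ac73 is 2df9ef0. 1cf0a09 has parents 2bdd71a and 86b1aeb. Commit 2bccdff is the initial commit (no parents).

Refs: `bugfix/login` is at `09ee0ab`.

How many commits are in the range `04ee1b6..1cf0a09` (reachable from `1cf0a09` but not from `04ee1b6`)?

6

Reachable from 1cf0a09: {189f45c, 1cf0a09, 260cfff, 2bccdff, 2bdd71a, 2df9ef0, 86b1aeb}.
Reachable from 04ee1b6: {04ee1b6, 2bccdff}.
In 1cf0a09's history but not 04ee1b6's: {189f45c, 1cf0a09, 260cfff, 2bdd71a, 2df9ef0, 86b1aeb} — 6 commits.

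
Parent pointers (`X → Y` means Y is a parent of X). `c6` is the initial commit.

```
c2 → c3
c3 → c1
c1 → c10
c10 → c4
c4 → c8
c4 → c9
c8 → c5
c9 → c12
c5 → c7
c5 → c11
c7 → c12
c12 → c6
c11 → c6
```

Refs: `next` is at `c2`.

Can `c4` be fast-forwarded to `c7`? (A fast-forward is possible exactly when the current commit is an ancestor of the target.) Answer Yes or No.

A fast-forward from c4 to c7 is possible iff c4 is an ancestor of c7.
Ancestors of c7: {c12, c6, c7}.
c4 is not among them, so fast-forward is not possible.

No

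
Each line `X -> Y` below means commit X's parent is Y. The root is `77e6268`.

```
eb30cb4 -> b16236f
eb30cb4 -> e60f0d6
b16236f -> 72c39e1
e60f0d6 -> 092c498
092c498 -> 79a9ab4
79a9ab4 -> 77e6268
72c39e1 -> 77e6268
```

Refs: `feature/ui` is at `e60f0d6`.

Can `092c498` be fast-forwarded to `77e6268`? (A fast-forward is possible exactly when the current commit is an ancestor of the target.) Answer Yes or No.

No

A fast-forward from 092c498 to 77e6268 is possible iff 092c498 is an ancestor of 77e6268.
Ancestors of 77e6268: {77e6268}.
092c498 is not among them, so fast-forward is not possible.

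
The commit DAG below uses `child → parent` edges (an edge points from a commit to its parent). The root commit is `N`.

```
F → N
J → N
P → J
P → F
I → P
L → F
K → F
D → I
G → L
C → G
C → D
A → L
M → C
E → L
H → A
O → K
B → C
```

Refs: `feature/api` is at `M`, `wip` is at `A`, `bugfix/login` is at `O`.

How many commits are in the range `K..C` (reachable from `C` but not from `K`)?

7

Reachable from C: {C, D, F, G, I, J, L, N, P}.
Reachable from K: {F, K, N}.
In C's history but not K's: {C, D, G, I, J, L, P} — 7 commits.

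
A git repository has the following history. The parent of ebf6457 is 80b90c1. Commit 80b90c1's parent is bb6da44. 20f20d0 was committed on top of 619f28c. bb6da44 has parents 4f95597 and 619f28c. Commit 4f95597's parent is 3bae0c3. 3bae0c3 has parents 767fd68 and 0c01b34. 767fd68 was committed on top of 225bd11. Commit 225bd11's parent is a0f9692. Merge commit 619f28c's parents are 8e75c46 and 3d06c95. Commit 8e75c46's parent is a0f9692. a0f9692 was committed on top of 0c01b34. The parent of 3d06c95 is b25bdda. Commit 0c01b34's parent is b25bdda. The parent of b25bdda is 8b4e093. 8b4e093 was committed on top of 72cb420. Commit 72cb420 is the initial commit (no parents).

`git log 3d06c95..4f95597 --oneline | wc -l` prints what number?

6

Reachable from 4f95597: {0c01b34, 225bd11, 3bae0c3, 4f95597, 72cb420, 767fd68, 8b4e093, a0f9692, b25bdda}.
Reachable from 3d06c95: {3d06c95, 72cb420, 8b4e093, b25bdda}.
In 4f95597's history but not 3d06c95's: {0c01b34, 225bd11, 3bae0c3, 4f95597, 767fd68, a0f9692} — 6 commits.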